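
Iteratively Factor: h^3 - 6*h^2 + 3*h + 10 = (h - 2)*(h^2 - 4*h - 5) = (h - 2)*(h + 1)*(h - 5)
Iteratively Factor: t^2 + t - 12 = (t + 4)*(t - 3)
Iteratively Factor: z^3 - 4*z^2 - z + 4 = (z + 1)*(z^2 - 5*z + 4) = (z - 1)*(z + 1)*(z - 4)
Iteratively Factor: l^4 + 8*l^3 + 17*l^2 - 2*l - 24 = (l + 2)*(l^3 + 6*l^2 + 5*l - 12) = (l + 2)*(l + 3)*(l^2 + 3*l - 4) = (l + 2)*(l + 3)*(l + 4)*(l - 1)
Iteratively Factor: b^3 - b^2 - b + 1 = (b - 1)*(b^2 - 1) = (b - 1)*(b + 1)*(b - 1)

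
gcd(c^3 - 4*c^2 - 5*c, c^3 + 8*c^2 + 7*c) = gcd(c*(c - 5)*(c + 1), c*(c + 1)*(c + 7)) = c^2 + c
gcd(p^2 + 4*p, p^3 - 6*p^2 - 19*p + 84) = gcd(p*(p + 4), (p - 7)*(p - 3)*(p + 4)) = p + 4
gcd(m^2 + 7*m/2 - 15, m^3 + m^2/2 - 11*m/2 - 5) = m - 5/2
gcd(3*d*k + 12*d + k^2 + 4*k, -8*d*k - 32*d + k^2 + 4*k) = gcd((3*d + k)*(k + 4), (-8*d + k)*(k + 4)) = k + 4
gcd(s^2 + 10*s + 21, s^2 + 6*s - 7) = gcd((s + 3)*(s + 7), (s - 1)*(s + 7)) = s + 7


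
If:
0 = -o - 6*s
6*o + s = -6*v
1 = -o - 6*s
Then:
No Solution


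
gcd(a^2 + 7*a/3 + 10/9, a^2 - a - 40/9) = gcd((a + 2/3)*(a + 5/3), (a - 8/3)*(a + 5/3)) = a + 5/3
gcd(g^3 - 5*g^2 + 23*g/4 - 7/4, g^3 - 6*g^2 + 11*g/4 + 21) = g - 7/2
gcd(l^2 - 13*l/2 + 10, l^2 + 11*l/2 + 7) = 1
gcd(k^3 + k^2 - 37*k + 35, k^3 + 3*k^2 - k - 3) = k - 1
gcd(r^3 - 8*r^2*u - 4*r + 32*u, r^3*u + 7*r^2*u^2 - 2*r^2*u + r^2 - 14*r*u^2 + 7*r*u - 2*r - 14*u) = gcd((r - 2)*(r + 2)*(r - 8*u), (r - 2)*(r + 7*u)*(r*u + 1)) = r - 2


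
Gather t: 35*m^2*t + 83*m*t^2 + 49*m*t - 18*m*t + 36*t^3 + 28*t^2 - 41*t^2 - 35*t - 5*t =36*t^3 + t^2*(83*m - 13) + t*(35*m^2 + 31*m - 40)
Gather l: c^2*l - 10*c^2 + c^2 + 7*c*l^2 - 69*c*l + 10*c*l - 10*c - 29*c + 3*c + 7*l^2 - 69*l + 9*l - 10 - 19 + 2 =-9*c^2 - 36*c + l^2*(7*c + 7) + l*(c^2 - 59*c - 60) - 27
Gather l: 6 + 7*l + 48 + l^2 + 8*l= l^2 + 15*l + 54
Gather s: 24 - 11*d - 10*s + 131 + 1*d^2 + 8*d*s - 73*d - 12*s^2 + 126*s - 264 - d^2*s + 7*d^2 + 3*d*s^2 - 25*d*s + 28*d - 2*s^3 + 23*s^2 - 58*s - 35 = 8*d^2 - 56*d - 2*s^3 + s^2*(3*d + 11) + s*(-d^2 - 17*d + 58) - 144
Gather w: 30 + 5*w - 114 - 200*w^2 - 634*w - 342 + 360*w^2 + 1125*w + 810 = 160*w^2 + 496*w + 384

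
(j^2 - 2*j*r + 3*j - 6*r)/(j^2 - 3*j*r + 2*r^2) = (-j - 3)/(-j + r)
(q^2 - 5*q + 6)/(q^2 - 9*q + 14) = (q - 3)/(q - 7)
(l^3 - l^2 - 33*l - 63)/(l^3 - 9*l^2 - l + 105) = (l + 3)/(l - 5)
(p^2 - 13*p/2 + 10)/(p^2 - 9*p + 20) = (p - 5/2)/(p - 5)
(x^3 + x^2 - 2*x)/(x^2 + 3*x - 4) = x*(x + 2)/(x + 4)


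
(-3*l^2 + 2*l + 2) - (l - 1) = -3*l^2 + l + 3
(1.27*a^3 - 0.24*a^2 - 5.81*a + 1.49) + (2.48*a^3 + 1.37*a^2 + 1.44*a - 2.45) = 3.75*a^3 + 1.13*a^2 - 4.37*a - 0.96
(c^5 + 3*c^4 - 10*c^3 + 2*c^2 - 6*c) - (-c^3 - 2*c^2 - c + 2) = c^5 + 3*c^4 - 9*c^3 + 4*c^2 - 5*c - 2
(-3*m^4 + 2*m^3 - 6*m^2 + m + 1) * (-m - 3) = 3*m^5 + 7*m^4 + 17*m^2 - 4*m - 3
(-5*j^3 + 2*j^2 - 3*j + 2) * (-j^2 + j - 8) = 5*j^5 - 7*j^4 + 45*j^3 - 21*j^2 + 26*j - 16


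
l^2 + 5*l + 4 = (l + 1)*(l + 4)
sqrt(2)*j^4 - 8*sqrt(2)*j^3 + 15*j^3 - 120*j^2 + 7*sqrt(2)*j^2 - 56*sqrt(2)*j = j*(j - 8)*(j + 7*sqrt(2))*(sqrt(2)*j + 1)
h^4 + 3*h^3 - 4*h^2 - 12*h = h*(h - 2)*(h + 2)*(h + 3)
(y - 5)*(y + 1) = y^2 - 4*y - 5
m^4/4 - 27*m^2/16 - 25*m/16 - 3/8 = (m/2 + 1/4)*(m/2 + 1)*(m - 3)*(m + 1/2)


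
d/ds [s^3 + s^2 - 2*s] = 3*s^2 + 2*s - 2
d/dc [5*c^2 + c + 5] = 10*c + 1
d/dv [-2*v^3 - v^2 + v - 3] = -6*v^2 - 2*v + 1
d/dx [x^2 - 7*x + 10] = 2*x - 7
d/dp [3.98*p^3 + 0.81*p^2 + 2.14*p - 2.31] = 11.94*p^2 + 1.62*p + 2.14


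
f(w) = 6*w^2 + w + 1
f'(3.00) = 37.00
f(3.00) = 58.00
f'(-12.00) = -143.00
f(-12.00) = 853.00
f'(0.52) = 7.24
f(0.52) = 3.14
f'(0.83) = 10.96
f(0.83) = 5.96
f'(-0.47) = -4.64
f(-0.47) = 1.86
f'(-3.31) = -38.72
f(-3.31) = 63.43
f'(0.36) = 5.32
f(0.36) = 2.14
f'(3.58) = 43.96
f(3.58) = 81.48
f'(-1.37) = -15.44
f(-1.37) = 10.89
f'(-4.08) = -47.96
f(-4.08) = 96.80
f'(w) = 12*w + 1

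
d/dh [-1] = 0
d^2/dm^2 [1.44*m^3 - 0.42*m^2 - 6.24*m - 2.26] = 8.64*m - 0.84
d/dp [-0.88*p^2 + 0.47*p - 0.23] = 0.47 - 1.76*p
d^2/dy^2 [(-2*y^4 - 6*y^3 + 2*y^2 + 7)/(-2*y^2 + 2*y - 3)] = 4*(4*y^6 - 12*y^5 + 30*y^4 - 58*y^3 - 24*y^2 + 123*y - 2)/(8*y^6 - 24*y^5 + 60*y^4 - 80*y^3 + 90*y^2 - 54*y + 27)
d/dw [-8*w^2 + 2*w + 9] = 2 - 16*w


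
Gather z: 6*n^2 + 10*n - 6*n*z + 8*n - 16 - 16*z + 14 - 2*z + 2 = 6*n^2 + 18*n + z*(-6*n - 18)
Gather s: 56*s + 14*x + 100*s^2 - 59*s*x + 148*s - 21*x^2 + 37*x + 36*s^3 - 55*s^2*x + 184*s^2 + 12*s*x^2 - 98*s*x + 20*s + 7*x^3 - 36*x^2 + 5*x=36*s^3 + s^2*(284 - 55*x) + s*(12*x^2 - 157*x + 224) + 7*x^3 - 57*x^2 + 56*x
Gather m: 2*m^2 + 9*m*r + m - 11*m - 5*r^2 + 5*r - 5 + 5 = 2*m^2 + m*(9*r - 10) - 5*r^2 + 5*r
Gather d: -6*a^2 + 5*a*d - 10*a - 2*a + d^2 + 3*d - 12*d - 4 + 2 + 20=-6*a^2 - 12*a + d^2 + d*(5*a - 9) + 18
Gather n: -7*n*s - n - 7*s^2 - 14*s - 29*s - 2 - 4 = n*(-7*s - 1) - 7*s^2 - 43*s - 6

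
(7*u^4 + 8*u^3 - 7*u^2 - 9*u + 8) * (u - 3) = 7*u^5 - 13*u^4 - 31*u^3 + 12*u^2 + 35*u - 24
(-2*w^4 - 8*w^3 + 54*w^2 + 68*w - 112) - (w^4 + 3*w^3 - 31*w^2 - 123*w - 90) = -3*w^4 - 11*w^3 + 85*w^2 + 191*w - 22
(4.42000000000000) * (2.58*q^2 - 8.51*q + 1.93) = 11.4036*q^2 - 37.6142*q + 8.5306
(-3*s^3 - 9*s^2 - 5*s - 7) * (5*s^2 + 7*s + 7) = -15*s^5 - 66*s^4 - 109*s^3 - 133*s^2 - 84*s - 49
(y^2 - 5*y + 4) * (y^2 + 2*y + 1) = y^4 - 3*y^3 - 5*y^2 + 3*y + 4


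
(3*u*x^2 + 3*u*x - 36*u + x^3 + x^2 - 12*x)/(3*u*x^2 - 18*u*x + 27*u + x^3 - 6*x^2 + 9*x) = (x + 4)/(x - 3)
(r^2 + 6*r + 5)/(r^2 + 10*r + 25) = (r + 1)/(r + 5)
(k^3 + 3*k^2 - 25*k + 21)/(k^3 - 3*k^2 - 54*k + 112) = (k^2 - 4*k + 3)/(k^2 - 10*k + 16)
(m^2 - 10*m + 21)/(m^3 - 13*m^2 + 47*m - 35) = (m - 3)/(m^2 - 6*m + 5)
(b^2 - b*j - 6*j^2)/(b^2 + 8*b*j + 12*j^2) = (b - 3*j)/(b + 6*j)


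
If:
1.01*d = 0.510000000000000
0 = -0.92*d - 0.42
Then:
No Solution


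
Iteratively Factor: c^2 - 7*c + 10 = (c - 5)*(c - 2)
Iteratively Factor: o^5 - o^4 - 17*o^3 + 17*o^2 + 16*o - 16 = (o - 1)*(o^4 - 17*o^2 + 16) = (o - 1)^2*(o^3 + o^2 - 16*o - 16) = (o - 4)*(o - 1)^2*(o^2 + 5*o + 4) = (o - 4)*(o - 1)^2*(o + 1)*(o + 4)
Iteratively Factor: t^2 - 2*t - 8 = (t + 2)*(t - 4)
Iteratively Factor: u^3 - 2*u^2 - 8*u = (u - 4)*(u^2 + 2*u) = (u - 4)*(u + 2)*(u)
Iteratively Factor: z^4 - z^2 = (z - 1)*(z^3 + z^2) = z*(z - 1)*(z^2 + z) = z*(z - 1)*(z + 1)*(z)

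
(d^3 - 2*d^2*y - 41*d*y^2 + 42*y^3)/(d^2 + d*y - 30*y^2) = (-d^2 + 8*d*y - 7*y^2)/(-d + 5*y)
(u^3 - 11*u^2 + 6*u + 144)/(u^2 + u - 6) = (u^2 - 14*u + 48)/(u - 2)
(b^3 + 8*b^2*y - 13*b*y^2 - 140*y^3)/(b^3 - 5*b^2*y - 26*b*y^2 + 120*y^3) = (-b - 7*y)/(-b + 6*y)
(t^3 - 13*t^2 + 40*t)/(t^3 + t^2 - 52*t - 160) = t*(t - 5)/(t^2 + 9*t + 20)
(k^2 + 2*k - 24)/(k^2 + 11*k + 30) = (k - 4)/(k + 5)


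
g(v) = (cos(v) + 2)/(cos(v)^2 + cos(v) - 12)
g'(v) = (2*sin(v)*cos(v) + sin(v))*(cos(v) + 2)/(cos(v)^2 + cos(v) - 12)^2 - sin(v)/(cos(v)^2 + cos(v) - 12)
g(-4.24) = -0.13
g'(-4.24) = 0.07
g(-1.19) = -0.21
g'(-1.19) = -0.11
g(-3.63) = -0.09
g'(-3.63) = 0.04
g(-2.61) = -0.09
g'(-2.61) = -0.04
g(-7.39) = -0.22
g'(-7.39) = -0.11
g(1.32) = -0.19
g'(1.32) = 0.11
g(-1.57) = -0.17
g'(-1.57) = -0.10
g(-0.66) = -0.26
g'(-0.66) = -0.10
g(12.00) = -0.27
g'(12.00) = -0.09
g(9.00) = -0.09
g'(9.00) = 0.03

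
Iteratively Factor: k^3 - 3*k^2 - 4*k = (k)*(k^2 - 3*k - 4) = k*(k - 4)*(k + 1)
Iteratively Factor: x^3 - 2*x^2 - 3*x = (x)*(x^2 - 2*x - 3) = x*(x + 1)*(x - 3)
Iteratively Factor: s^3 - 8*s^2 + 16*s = (s - 4)*(s^2 - 4*s) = s*(s - 4)*(s - 4)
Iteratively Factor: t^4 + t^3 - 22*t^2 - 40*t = (t + 4)*(t^3 - 3*t^2 - 10*t) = (t - 5)*(t + 4)*(t^2 + 2*t) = t*(t - 5)*(t + 4)*(t + 2)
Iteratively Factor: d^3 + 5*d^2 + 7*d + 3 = (d + 1)*(d^2 + 4*d + 3) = (d + 1)^2*(d + 3)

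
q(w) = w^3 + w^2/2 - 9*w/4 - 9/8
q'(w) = 3*w^2 + w - 9/4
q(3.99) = 61.38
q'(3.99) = 49.50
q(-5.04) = -105.11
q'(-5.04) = 68.91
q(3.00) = 23.62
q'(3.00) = 27.75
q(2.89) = 20.69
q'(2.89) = 25.70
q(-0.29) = -0.45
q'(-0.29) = -2.29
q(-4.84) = -91.90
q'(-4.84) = 63.19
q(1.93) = 3.58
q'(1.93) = 10.85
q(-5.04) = -105.11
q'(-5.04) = 68.91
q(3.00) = 23.62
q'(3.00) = 27.75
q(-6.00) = -185.62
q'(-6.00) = 99.75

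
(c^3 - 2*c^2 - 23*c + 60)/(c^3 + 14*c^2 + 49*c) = (c^3 - 2*c^2 - 23*c + 60)/(c*(c^2 + 14*c + 49))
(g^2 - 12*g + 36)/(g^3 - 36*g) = (g - 6)/(g*(g + 6))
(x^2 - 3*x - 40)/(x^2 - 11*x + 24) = (x + 5)/(x - 3)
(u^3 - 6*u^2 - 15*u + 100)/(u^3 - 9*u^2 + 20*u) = (u^2 - u - 20)/(u*(u - 4))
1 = 1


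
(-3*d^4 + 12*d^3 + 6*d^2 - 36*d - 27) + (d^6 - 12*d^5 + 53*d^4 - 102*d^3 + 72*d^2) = d^6 - 12*d^5 + 50*d^4 - 90*d^3 + 78*d^2 - 36*d - 27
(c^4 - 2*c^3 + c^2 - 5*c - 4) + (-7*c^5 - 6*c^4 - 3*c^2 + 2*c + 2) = -7*c^5 - 5*c^4 - 2*c^3 - 2*c^2 - 3*c - 2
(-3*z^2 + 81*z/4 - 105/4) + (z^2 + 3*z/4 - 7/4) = -2*z^2 + 21*z - 28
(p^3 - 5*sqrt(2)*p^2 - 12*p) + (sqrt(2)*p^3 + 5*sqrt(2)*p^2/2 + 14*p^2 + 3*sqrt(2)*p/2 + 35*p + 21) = p^3 + sqrt(2)*p^3 - 5*sqrt(2)*p^2/2 + 14*p^2 + 3*sqrt(2)*p/2 + 23*p + 21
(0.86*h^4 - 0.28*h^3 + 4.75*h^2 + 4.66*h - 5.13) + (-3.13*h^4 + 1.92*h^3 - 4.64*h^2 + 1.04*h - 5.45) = -2.27*h^4 + 1.64*h^3 + 0.11*h^2 + 5.7*h - 10.58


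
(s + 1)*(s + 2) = s^2 + 3*s + 2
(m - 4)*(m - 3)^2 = m^3 - 10*m^2 + 33*m - 36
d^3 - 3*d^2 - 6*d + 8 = (d - 4)*(d - 1)*(d + 2)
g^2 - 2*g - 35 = (g - 7)*(g + 5)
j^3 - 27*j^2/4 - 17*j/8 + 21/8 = (j - 7)*(j - 1/2)*(j + 3/4)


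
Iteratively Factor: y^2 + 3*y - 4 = (y - 1)*(y + 4)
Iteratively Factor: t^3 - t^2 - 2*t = (t - 2)*(t^2 + t) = t*(t - 2)*(t + 1)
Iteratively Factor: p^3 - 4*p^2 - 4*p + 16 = (p - 2)*(p^2 - 2*p - 8) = (p - 2)*(p + 2)*(p - 4)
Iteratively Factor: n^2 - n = (n - 1)*(n)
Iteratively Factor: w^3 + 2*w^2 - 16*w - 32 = (w + 4)*(w^2 - 2*w - 8) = (w - 4)*(w + 4)*(w + 2)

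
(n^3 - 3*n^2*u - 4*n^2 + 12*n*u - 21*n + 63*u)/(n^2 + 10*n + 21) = (n^2 - 3*n*u - 7*n + 21*u)/(n + 7)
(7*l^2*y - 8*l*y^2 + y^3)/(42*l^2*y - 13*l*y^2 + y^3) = (-l + y)/(-6*l + y)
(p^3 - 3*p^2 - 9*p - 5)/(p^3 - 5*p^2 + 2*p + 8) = (p^2 - 4*p - 5)/(p^2 - 6*p + 8)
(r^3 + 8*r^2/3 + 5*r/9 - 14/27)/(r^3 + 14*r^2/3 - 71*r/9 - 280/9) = (9*r^2 + 3*r - 2)/(3*(3*r^2 + 7*r - 40))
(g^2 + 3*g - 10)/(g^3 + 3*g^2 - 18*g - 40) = (g - 2)/(g^2 - 2*g - 8)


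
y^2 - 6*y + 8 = (y - 4)*(y - 2)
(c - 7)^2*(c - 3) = c^3 - 17*c^2 + 91*c - 147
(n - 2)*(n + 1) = n^2 - n - 2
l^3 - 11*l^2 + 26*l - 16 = (l - 8)*(l - 2)*(l - 1)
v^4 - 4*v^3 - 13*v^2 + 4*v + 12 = (v - 6)*(v - 1)*(v + 1)*(v + 2)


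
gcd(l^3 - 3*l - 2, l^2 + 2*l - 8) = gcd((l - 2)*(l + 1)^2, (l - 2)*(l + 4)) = l - 2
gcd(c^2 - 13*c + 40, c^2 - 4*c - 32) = c - 8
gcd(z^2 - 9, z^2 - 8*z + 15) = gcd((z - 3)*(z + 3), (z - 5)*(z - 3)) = z - 3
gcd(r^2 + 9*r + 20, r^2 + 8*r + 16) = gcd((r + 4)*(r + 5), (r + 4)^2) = r + 4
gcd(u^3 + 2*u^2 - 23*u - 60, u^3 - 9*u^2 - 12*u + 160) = u^2 - u - 20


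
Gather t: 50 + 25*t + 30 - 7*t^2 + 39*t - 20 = -7*t^2 + 64*t + 60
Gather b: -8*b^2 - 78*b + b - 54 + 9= -8*b^2 - 77*b - 45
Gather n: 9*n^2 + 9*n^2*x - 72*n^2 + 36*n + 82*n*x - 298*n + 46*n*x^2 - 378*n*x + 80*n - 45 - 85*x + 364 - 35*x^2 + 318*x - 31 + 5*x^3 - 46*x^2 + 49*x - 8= n^2*(9*x - 63) + n*(46*x^2 - 296*x - 182) + 5*x^3 - 81*x^2 + 282*x + 280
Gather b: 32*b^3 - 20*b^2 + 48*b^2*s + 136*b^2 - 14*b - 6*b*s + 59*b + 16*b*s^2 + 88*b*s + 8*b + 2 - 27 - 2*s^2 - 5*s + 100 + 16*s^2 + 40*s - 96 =32*b^3 + b^2*(48*s + 116) + b*(16*s^2 + 82*s + 53) + 14*s^2 + 35*s - 21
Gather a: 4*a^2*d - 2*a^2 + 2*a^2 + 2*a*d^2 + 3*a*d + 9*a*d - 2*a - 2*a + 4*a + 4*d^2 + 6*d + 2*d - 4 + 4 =4*a^2*d + a*(2*d^2 + 12*d) + 4*d^2 + 8*d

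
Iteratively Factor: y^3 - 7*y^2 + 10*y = (y - 5)*(y^2 - 2*y) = y*(y - 5)*(y - 2)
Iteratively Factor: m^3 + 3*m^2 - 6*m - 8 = (m + 1)*(m^2 + 2*m - 8) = (m - 2)*(m + 1)*(m + 4)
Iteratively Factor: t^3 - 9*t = (t + 3)*(t^2 - 3*t) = (t - 3)*(t + 3)*(t)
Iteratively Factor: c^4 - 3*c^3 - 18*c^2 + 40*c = (c)*(c^3 - 3*c^2 - 18*c + 40) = c*(c - 2)*(c^2 - c - 20) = c*(c - 5)*(c - 2)*(c + 4)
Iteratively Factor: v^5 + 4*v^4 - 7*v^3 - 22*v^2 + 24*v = (v + 4)*(v^4 - 7*v^2 + 6*v) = (v - 1)*(v + 4)*(v^3 + v^2 - 6*v) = (v - 1)*(v + 3)*(v + 4)*(v^2 - 2*v) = (v - 2)*(v - 1)*(v + 3)*(v + 4)*(v)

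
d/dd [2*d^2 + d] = 4*d + 1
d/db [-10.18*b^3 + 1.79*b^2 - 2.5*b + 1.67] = -30.54*b^2 + 3.58*b - 2.5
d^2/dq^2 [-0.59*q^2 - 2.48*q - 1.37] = -1.18000000000000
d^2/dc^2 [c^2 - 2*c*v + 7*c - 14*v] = 2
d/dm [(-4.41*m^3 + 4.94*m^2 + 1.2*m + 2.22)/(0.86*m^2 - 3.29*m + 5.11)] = (-3.7926*m^4 + 29.0178*m^3 - 84.8899*m^2 + 46.6684*m + 13.4358)/(0.7396*m^4 - 5.6588*m^3 + 19.6133*m^2 - 33.6238*m + 26.1121)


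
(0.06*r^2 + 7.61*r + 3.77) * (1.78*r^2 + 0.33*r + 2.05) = 0.1068*r^4 + 13.5656*r^3 + 9.3449*r^2 + 16.8446*r + 7.7285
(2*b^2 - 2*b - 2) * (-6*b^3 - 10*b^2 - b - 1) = -12*b^5 - 8*b^4 + 30*b^3 + 20*b^2 + 4*b + 2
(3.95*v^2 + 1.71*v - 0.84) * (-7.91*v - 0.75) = -31.2445*v^3 - 16.4886*v^2 + 5.3619*v + 0.63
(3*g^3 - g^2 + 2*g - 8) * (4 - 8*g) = -24*g^4 + 20*g^3 - 20*g^2 + 72*g - 32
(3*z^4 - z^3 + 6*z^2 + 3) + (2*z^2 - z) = 3*z^4 - z^3 + 8*z^2 - z + 3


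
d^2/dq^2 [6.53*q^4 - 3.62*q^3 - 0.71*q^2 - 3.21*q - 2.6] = 78.36*q^2 - 21.72*q - 1.42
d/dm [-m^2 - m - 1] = -2*m - 1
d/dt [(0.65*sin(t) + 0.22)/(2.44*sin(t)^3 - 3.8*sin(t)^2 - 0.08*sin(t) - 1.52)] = (-3.172*sin(t)^3 + 0.859599999999999*sin(t)^2 + 1.672*sin(t) - 0.9704)*cos(t)/(5.9536*sin(t)^6 - 18.544*sin(t)^5 + 14.0496*sin(t)^4 - 6.8096*sin(t)^3 + 11.5584*sin(t)^2 + 0.2432*sin(t) + 2.3104)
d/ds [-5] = 0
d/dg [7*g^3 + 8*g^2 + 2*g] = 21*g^2 + 16*g + 2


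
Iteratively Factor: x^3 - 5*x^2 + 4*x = (x - 4)*(x^2 - x) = (x - 4)*(x - 1)*(x)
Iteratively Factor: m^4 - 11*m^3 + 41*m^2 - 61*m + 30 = (m - 3)*(m^3 - 8*m^2 + 17*m - 10) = (m - 3)*(m - 1)*(m^2 - 7*m + 10) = (m - 5)*(m - 3)*(m - 1)*(m - 2)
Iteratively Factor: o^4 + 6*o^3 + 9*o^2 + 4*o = (o + 1)*(o^3 + 5*o^2 + 4*o) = (o + 1)*(o + 4)*(o^2 + o) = (o + 1)^2*(o + 4)*(o)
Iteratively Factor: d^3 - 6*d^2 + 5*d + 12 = (d - 4)*(d^2 - 2*d - 3) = (d - 4)*(d - 3)*(d + 1)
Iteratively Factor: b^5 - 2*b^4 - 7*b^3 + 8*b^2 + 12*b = (b + 2)*(b^4 - 4*b^3 + b^2 + 6*b) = b*(b + 2)*(b^3 - 4*b^2 + b + 6) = b*(b + 1)*(b + 2)*(b^2 - 5*b + 6) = b*(b - 3)*(b + 1)*(b + 2)*(b - 2)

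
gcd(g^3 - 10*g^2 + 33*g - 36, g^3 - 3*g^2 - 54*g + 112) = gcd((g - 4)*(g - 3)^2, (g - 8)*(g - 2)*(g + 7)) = 1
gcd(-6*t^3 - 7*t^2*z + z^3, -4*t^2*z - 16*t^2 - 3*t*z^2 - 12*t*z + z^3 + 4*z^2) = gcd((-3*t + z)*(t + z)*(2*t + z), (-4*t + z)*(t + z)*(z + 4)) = t + z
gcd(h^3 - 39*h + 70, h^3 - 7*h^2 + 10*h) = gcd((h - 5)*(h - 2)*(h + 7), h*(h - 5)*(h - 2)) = h^2 - 7*h + 10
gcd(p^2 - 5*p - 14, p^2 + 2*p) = p + 2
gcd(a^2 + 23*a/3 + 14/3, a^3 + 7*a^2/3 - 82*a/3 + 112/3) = a + 7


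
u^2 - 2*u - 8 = (u - 4)*(u + 2)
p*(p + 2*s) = p^2 + 2*p*s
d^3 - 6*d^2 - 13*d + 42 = (d - 7)*(d - 2)*(d + 3)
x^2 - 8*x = x*(x - 8)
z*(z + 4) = z^2 + 4*z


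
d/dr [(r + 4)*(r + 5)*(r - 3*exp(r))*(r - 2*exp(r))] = -5*r^3*exp(r) + 4*r^3 + 12*r^2*exp(2*r) - 60*r^2*exp(r) + 27*r^2 + 120*r*exp(2*r) - 190*r*exp(r) + 40*r + 294*exp(2*r) - 100*exp(r)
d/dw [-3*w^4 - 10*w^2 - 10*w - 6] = -12*w^3 - 20*w - 10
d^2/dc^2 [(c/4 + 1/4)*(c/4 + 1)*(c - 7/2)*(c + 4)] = 3*c^2/4 + 33*c/16 - 15/16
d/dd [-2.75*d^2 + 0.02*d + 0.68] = 0.02 - 5.5*d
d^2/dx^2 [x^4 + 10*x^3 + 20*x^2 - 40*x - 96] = 12*x^2 + 60*x + 40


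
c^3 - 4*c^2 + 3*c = c*(c - 3)*(c - 1)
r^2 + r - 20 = (r - 4)*(r + 5)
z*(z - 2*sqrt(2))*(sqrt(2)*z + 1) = sqrt(2)*z^3 - 3*z^2 - 2*sqrt(2)*z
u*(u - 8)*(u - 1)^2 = u^4 - 10*u^3 + 17*u^2 - 8*u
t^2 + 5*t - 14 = (t - 2)*(t + 7)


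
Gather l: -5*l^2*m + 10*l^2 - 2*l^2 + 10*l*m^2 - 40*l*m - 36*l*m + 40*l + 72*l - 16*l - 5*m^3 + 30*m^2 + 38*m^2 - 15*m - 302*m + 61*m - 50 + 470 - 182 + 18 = l^2*(8 - 5*m) + l*(10*m^2 - 76*m + 96) - 5*m^3 + 68*m^2 - 256*m + 256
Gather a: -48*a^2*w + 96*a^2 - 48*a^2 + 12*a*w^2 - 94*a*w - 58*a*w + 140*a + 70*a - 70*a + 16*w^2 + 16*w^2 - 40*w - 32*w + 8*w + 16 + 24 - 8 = a^2*(48 - 48*w) + a*(12*w^2 - 152*w + 140) + 32*w^2 - 64*w + 32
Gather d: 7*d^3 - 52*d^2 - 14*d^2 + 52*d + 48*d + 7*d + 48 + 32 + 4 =7*d^3 - 66*d^2 + 107*d + 84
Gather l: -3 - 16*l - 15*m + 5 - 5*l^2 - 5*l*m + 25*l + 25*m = -5*l^2 + l*(9 - 5*m) + 10*m + 2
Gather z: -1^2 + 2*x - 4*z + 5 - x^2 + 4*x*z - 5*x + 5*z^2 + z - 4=-x^2 - 3*x + 5*z^2 + z*(4*x - 3)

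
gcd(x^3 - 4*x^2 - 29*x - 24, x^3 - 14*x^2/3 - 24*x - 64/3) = x - 8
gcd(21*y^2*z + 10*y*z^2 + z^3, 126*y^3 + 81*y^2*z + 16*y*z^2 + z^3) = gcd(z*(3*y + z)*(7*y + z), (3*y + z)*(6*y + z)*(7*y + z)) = 21*y^2 + 10*y*z + z^2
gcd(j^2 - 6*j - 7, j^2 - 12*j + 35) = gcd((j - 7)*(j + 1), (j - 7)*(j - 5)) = j - 7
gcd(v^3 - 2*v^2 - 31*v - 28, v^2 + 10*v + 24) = v + 4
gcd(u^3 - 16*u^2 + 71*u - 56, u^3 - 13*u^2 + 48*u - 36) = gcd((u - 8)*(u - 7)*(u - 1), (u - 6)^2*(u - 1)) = u - 1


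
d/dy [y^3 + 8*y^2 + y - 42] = 3*y^2 + 16*y + 1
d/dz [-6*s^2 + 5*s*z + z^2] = 5*s + 2*z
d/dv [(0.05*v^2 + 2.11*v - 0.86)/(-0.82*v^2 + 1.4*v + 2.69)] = (1.8002*v^2 - 1.1414*v + 6.8799)/(0.6724*v^4 - 2.296*v^3 - 2.4516*v^2 + 7.532*v + 7.2361)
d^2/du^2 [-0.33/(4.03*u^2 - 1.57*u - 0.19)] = (-10.718994*u^2 + 4.175886*u + 0.33*(8.06*u - 1.57)*(16.12*u - 3.14) + 0.505362)/(-4.03*u^2 + 1.57*u + 0.19)^3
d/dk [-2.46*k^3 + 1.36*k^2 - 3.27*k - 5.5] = -7.38*k^2 + 2.72*k - 3.27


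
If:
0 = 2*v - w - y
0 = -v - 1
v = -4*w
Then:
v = -1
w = 1/4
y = -9/4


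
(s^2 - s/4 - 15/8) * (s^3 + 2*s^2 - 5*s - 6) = s^5 + 7*s^4/4 - 59*s^3/8 - 17*s^2/2 + 87*s/8 + 45/4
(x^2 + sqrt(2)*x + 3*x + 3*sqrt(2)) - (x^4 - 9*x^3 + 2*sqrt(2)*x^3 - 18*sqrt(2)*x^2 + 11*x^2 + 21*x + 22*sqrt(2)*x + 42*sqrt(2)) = -x^4 - 2*sqrt(2)*x^3 + 9*x^3 - 10*x^2 + 18*sqrt(2)*x^2 - 21*sqrt(2)*x - 18*x - 39*sqrt(2)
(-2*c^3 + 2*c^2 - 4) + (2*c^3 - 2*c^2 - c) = -c - 4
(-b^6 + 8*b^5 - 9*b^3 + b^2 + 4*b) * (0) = 0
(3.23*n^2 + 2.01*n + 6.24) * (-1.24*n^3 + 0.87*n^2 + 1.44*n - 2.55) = -4.0052*n^5 + 0.3177*n^4 - 1.3377*n^3 + 0.0867000000000004*n^2 + 3.8601*n - 15.912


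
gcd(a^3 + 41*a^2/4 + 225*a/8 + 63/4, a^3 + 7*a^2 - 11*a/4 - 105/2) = a^2 + 19*a/2 + 21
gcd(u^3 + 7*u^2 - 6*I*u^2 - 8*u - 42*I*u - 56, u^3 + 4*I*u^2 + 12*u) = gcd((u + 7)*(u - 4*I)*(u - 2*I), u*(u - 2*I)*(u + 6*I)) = u - 2*I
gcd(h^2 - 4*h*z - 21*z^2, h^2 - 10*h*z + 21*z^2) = -h + 7*z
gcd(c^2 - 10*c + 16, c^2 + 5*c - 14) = c - 2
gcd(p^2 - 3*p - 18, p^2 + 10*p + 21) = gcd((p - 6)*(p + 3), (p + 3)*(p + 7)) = p + 3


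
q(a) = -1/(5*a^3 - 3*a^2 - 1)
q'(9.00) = 0.00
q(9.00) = 0.00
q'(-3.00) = 0.01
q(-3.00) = 0.01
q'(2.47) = 0.02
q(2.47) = -0.02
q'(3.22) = 0.01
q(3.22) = -0.01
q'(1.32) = 0.66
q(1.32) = -0.19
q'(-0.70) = 0.66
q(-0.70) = 0.24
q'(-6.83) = 0.00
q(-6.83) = 0.00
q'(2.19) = 0.04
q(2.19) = -0.03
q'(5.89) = 0.00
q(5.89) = -0.00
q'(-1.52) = 0.07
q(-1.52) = 0.04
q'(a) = -(-15*a^2 + 6*a)/(5*a^3 - 3*a^2 - 1)^2 = 3*a*(5*a - 2)/(-5*a^3 + 3*a^2 + 1)^2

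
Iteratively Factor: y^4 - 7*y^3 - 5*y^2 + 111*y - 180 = (y - 3)*(y^3 - 4*y^2 - 17*y + 60) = (y - 3)^2*(y^2 - y - 20) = (y - 3)^2*(y + 4)*(y - 5)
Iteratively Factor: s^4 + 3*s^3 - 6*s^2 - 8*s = (s + 4)*(s^3 - s^2 - 2*s) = (s + 1)*(s + 4)*(s^2 - 2*s) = (s - 2)*(s + 1)*(s + 4)*(s)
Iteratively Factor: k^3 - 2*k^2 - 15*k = (k - 5)*(k^2 + 3*k) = (k - 5)*(k + 3)*(k)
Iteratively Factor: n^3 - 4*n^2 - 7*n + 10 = (n + 2)*(n^2 - 6*n + 5) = (n - 1)*(n + 2)*(n - 5)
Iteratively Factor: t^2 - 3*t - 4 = (t + 1)*(t - 4)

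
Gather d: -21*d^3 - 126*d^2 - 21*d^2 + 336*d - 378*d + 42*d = -21*d^3 - 147*d^2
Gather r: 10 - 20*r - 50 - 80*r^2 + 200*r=-80*r^2 + 180*r - 40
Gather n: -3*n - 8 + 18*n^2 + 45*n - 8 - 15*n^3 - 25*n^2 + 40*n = -15*n^3 - 7*n^2 + 82*n - 16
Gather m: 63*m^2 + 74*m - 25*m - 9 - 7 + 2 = 63*m^2 + 49*m - 14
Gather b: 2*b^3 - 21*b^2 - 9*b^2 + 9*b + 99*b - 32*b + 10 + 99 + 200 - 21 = 2*b^3 - 30*b^2 + 76*b + 288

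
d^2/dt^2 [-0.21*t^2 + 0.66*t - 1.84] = -0.420000000000000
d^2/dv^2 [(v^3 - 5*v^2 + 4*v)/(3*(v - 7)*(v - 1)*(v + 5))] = 2*(-2*v^3 + 105*v^2 - 420*v + 1505)/(3*(v^6 - 6*v^5 - 93*v^4 + 412*v^3 + 3255*v^2 - 7350*v - 42875))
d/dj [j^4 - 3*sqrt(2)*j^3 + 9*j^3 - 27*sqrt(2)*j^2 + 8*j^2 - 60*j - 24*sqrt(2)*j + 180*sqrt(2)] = 4*j^3 - 9*sqrt(2)*j^2 + 27*j^2 - 54*sqrt(2)*j + 16*j - 60 - 24*sqrt(2)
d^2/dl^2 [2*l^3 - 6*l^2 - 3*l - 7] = 12*l - 12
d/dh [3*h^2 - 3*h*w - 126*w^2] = 6*h - 3*w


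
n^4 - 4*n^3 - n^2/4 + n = n*(n - 4)*(n - 1/2)*(n + 1/2)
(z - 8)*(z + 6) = z^2 - 2*z - 48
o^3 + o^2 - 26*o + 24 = (o - 4)*(o - 1)*(o + 6)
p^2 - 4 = (p - 2)*(p + 2)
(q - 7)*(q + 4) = q^2 - 3*q - 28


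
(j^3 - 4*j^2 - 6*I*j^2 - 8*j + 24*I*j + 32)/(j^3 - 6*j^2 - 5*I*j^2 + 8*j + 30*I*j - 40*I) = (j^2 - 6*I*j - 8)/(j^2 - j*(2 + 5*I) + 10*I)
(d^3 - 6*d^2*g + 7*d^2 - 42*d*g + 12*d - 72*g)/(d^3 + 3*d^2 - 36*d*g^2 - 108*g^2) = (d + 4)/(d + 6*g)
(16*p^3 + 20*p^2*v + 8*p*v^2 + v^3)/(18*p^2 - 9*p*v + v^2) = (16*p^3 + 20*p^2*v + 8*p*v^2 + v^3)/(18*p^2 - 9*p*v + v^2)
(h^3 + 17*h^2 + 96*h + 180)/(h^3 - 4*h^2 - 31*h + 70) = (h^2 + 12*h + 36)/(h^2 - 9*h + 14)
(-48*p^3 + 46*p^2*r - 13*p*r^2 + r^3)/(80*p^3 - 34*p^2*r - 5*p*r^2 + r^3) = (-3*p + r)/(5*p + r)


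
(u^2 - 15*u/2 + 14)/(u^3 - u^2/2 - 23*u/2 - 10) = (2*u - 7)/(2*u^2 + 7*u + 5)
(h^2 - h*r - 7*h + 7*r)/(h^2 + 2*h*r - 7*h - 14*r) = (h - r)/(h + 2*r)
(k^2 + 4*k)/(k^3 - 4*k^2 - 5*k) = (k + 4)/(k^2 - 4*k - 5)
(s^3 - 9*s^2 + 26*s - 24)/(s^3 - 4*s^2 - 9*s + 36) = (s - 2)/(s + 3)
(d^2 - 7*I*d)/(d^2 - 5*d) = (d - 7*I)/(d - 5)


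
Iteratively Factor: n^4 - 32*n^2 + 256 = (n + 4)*(n^3 - 4*n^2 - 16*n + 64) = (n - 4)*(n + 4)*(n^2 - 16) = (n - 4)*(n + 4)^2*(n - 4)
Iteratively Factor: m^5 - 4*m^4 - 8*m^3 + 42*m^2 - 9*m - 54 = (m - 3)*(m^4 - m^3 - 11*m^2 + 9*m + 18) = (m - 3)^2*(m^3 + 2*m^2 - 5*m - 6) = (m - 3)^2*(m - 2)*(m^2 + 4*m + 3) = (m - 3)^2*(m - 2)*(m + 3)*(m + 1)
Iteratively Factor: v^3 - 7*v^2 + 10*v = (v)*(v^2 - 7*v + 10) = v*(v - 5)*(v - 2)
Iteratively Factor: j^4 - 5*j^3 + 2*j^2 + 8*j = (j - 2)*(j^3 - 3*j^2 - 4*j) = (j - 2)*(j + 1)*(j^2 - 4*j) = j*(j - 2)*(j + 1)*(j - 4)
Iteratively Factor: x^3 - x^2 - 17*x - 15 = (x + 1)*(x^2 - 2*x - 15) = (x + 1)*(x + 3)*(x - 5)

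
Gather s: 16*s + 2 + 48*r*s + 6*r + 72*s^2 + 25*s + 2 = 6*r + 72*s^2 + s*(48*r + 41) + 4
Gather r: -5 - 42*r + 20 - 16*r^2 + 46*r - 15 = -16*r^2 + 4*r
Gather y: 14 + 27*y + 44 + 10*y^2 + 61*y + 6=10*y^2 + 88*y + 64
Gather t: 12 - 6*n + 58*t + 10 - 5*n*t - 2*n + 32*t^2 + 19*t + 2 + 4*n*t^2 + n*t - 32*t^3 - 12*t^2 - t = -8*n - 32*t^3 + t^2*(4*n + 20) + t*(76 - 4*n) + 24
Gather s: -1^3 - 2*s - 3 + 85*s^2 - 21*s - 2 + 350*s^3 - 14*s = 350*s^3 + 85*s^2 - 37*s - 6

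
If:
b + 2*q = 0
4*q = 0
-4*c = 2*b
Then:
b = 0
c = 0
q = 0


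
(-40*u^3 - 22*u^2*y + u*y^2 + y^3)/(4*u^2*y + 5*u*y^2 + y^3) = (-10*u^2 - 3*u*y + y^2)/(y*(u + y))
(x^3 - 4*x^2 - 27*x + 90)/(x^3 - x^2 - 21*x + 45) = (x - 6)/(x - 3)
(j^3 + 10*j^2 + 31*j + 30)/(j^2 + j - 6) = (j^2 + 7*j + 10)/(j - 2)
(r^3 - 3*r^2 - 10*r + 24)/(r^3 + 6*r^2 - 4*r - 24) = (r^2 - r - 12)/(r^2 + 8*r + 12)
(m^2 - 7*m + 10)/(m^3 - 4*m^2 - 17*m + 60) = (m - 2)/(m^2 + m - 12)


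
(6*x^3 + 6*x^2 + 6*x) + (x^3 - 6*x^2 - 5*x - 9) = 7*x^3 + x - 9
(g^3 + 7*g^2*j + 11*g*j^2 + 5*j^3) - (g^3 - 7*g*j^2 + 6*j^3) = 7*g^2*j + 18*g*j^2 - j^3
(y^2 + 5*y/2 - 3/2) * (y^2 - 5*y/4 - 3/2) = y^4 + 5*y^3/4 - 49*y^2/8 - 15*y/8 + 9/4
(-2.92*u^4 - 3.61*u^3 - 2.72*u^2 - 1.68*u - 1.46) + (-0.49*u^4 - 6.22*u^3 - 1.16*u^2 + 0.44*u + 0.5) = -3.41*u^4 - 9.83*u^3 - 3.88*u^2 - 1.24*u - 0.96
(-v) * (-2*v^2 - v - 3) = 2*v^3 + v^2 + 3*v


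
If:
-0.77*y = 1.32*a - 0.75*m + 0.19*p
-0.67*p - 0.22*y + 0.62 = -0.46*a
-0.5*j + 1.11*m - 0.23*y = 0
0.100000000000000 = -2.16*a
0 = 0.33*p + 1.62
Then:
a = -0.05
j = 29.21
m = 16.82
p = -4.91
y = 17.67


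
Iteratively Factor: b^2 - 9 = (b + 3)*(b - 3)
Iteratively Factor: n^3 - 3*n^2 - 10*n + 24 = (n - 4)*(n^2 + n - 6) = (n - 4)*(n + 3)*(n - 2)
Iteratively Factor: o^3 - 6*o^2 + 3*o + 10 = (o - 5)*(o^2 - o - 2) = (o - 5)*(o + 1)*(o - 2)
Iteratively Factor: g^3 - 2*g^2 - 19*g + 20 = (g - 5)*(g^2 + 3*g - 4) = (g - 5)*(g - 1)*(g + 4)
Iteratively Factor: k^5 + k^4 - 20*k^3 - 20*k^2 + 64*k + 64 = (k - 2)*(k^4 + 3*k^3 - 14*k^2 - 48*k - 32) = (k - 4)*(k - 2)*(k^3 + 7*k^2 + 14*k + 8) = (k - 4)*(k - 2)*(k + 4)*(k^2 + 3*k + 2) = (k - 4)*(k - 2)*(k + 2)*(k + 4)*(k + 1)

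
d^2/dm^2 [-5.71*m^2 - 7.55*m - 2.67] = -11.4200000000000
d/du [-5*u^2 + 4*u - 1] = 4 - 10*u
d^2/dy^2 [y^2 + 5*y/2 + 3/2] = 2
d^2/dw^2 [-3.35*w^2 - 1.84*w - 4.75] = -6.70000000000000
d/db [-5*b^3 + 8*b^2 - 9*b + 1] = -15*b^2 + 16*b - 9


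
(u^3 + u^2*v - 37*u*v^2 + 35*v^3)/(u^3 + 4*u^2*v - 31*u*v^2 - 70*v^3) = (u - v)/(u + 2*v)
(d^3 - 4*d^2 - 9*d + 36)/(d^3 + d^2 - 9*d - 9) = (d - 4)/(d + 1)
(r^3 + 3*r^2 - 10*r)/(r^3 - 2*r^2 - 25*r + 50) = r/(r - 5)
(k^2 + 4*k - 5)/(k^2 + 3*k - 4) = (k + 5)/(k + 4)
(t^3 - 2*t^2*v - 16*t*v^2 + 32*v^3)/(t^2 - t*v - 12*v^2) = (t^2 + 2*t*v - 8*v^2)/(t + 3*v)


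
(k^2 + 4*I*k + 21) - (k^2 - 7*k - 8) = 7*k + 4*I*k + 29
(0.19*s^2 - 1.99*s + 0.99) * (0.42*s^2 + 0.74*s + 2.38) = 0.0798*s^4 - 0.6952*s^3 - 0.6046*s^2 - 4.0036*s + 2.3562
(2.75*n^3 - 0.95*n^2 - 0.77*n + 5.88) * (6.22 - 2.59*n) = -7.1225*n^4 + 19.5655*n^3 - 3.9147*n^2 - 20.0186*n + 36.5736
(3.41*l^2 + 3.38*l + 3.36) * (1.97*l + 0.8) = 6.7177*l^3 + 9.3866*l^2 + 9.3232*l + 2.688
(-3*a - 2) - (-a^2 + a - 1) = a^2 - 4*a - 1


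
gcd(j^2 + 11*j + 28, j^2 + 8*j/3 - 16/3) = j + 4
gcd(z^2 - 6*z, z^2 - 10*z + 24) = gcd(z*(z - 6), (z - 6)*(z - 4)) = z - 6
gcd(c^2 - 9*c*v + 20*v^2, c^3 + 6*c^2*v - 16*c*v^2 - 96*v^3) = -c + 4*v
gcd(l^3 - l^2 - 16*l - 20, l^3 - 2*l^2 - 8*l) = l + 2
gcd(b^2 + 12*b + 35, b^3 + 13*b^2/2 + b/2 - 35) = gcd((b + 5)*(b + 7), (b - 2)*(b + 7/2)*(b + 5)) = b + 5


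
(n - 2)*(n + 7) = n^2 + 5*n - 14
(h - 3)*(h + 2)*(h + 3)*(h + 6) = h^4 + 8*h^3 + 3*h^2 - 72*h - 108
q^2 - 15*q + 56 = (q - 8)*(q - 7)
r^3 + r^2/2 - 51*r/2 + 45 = (r - 3)*(r - 5/2)*(r + 6)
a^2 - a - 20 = (a - 5)*(a + 4)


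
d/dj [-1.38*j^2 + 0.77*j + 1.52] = 0.77 - 2.76*j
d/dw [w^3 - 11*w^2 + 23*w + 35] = 3*w^2 - 22*w + 23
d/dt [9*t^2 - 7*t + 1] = 18*t - 7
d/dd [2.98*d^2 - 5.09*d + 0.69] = 5.96*d - 5.09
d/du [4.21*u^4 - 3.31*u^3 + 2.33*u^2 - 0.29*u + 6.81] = 16.84*u^3 - 9.93*u^2 + 4.66*u - 0.29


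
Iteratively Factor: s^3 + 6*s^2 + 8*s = (s + 2)*(s^2 + 4*s) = s*(s + 2)*(s + 4)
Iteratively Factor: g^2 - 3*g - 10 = (g - 5)*(g + 2)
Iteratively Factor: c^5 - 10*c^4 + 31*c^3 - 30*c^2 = (c - 3)*(c^4 - 7*c^3 + 10*c^2) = (c - 3)*(c - 2)*(c^3 - 5*c^2) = c*(c - 3)*(c - 2)*(c^2 - 5*c) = c*(c - 5)*(c - 3)*(c - 2)*(c)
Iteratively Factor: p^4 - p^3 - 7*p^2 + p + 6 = (p + 2)*(p^3 - 3*p^2 - p + 3) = (p - 1)*(p + 2)*(p^2 - 2*p - 3) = (p - 1)*(p + 1)*(p + 2)*(p - 3)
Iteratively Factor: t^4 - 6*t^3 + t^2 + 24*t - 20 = (t - 5)*(t^3 - t^2 - 4*t + 4) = (t - 5)*(t + 2)*(t^2 - 3*t + 2) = (t - 5)*(t - 1)*(t + 2)*(t - 2)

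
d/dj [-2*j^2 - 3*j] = -4*j - 3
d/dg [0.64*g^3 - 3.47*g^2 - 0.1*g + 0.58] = 1.92*g^2 - 6.94*g - 0.1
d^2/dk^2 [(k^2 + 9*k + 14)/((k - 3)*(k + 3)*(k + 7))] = 2*(k^3 + 6*k^2 + 27*k + 18)/(k^6 - 27*k^4 + 243*k^2 - 729)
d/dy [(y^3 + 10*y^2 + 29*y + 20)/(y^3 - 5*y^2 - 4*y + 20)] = 3*(-5*y^4 - 22*y^3 + 35*y^2 + 200*y + 220)/(y^6 - 10*y^5 + 17*y^4 + 80*y^3 - 184*y^2 - 160*y + 400)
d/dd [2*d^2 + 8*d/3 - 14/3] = 4*d + 8/3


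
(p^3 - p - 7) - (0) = p^3 - p - 7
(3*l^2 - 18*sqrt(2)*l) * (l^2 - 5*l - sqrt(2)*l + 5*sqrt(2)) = 3*l^4 - 21*sqrt(2)*l^3 - 15*l^3 + 36*l^2 + 105*sqrt(2)*l^2 - 180*l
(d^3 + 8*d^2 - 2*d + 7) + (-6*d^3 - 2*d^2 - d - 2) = -5*d^3 + 6*d^2 - 3*d + 5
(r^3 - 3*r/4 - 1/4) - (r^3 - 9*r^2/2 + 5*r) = 9*r^2/2 - 23*r/4 - 1/4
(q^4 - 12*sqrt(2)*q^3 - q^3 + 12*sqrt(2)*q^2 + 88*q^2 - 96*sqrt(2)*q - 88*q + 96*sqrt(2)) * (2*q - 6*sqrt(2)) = 2*q^5 - 30*sqrt(2)*q^4 - 2*q^4 + 30*sqrt(2)*q^3 + 320*q^3 - 720*sqrt(2)*q^2 - 320*q^2 + 720*sqrt(2)*q + 1152*q - 1152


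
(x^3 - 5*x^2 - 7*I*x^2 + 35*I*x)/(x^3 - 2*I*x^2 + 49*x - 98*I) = x*(x - 5)/(x^2 + 5*I*x + 14)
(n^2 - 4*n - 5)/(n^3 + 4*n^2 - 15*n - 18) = (n - 5)/(n^2 + 3*n - 18)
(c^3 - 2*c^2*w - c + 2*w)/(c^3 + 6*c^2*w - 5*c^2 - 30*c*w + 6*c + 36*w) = (c^3 - 2*c^2*w - c + 2*w)/(c^3 + 6*c^2*w - 5*c^2 - 30*c*w + 6*c + 36*w)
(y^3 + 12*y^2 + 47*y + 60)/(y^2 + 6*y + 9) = (y^2 + 9*y + 20)/(y + 3)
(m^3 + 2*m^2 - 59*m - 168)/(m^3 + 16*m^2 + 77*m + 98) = (m^2 - 5*m - 24)/(m^2 + 9*m + 14)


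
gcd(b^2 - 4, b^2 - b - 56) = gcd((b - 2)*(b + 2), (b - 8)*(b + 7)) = 1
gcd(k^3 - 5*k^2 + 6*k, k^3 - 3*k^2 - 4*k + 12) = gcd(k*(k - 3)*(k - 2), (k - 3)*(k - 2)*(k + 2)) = k^2 - 5*k + 6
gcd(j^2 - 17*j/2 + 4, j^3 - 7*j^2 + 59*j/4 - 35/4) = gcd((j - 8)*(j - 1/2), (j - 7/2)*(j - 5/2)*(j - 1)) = 1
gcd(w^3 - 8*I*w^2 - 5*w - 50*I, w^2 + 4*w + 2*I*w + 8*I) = w + 2*I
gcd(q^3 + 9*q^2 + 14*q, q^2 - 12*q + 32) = 1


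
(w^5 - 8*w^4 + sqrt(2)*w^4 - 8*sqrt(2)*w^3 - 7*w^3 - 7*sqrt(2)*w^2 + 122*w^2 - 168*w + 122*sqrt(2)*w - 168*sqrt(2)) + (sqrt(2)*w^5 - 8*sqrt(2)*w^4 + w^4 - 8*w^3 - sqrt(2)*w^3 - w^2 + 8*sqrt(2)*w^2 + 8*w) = w^5 + sqrt(2)*w^5 - 7*sqrt(2)*w^4 - 7*w^4 - 15*w^3 - 9*sqrt(2)*w^3 + sqrt(2)*w^2 + 121*w^2 - 160*w + 122*sqrt(2)*w - 168*sqrt(2)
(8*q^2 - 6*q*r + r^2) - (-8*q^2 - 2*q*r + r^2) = 16*q^2 - 4*q*r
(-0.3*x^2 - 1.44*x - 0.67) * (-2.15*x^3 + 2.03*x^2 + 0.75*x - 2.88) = 0.645*x^5 + 2.487*x^4 - 1.7077*x^3 - 1.5761*x^2 + 3.6447*x + 1.9296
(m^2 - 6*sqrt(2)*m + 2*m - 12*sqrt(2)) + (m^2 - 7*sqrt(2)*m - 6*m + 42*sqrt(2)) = 2*m^2 - 13*sqrt(2)*m - 4*m + 30*sqrt(2)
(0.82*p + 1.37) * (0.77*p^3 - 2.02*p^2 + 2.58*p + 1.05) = 0.6314*p^4 - 0.6015*p^3 - 0.6518*p^2 + 4.3956*p + 1.4385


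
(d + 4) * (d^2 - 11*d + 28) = d^3 - 7*d^2 - 16*d + 112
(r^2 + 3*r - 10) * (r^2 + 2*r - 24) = r^4 + 5*r^3 - 28*r^2 - 92*r + 240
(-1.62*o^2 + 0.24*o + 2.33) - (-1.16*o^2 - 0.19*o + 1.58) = -0.46*o^2 + 0.43*o + 0.75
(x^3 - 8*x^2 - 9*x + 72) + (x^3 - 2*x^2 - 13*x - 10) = 2*x^3 - 10*x^2 - 22*x + 62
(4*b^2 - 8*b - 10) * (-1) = -4*b^2 + 8*b + 10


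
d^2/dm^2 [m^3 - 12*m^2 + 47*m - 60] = 6*m - 24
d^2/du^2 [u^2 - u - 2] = 2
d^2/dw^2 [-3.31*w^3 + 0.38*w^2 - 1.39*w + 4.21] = 0.76 - 19.86*w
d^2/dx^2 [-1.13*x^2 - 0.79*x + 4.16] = -2.26000000000000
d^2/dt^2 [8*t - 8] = 0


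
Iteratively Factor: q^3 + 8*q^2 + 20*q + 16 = (q + 4)*(q^2 + 4*q + 4) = (q + 2)*(q + 4)*(q + 2)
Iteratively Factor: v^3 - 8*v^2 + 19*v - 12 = (v - 3)*(v^2 - 5*v + 4) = (v - 3)*(v - 1)*(v - 4)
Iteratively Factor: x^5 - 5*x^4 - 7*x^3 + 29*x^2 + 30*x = (x + 1)*(x^4 - 6*x^3 - x^2 + 30*x) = x*(x + 1)*(x^3 - 6*x^2 - x + 30) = x*(x + 1)*(x + 2)*(x^2 - 8*x + 15) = x*(x - 5)*(x + 1)*(x + 2)*(x - 3)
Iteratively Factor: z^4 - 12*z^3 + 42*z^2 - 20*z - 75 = (z - 3)*(z^3 - 9*z^2 + 15*z + 25) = (z - 5)*(z - 3)*(z^2 - 4*z - 5) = (z - 5)^2*(z - 3)*(z + 1)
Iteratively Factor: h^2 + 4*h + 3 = (h + 3)*(h + 1)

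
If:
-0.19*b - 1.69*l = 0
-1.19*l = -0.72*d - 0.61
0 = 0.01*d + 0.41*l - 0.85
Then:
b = -17.90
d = 2.48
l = 2.01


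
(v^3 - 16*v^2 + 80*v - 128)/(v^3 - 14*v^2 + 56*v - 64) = (v - 4)/(v - 2)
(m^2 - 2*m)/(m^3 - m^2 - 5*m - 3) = m*(2 - m)/(-m^3 + m^2 + 5*m + 3)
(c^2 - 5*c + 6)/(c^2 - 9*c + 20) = (c^2 - 5*c + 6)/(c^2 - 9*c + 20)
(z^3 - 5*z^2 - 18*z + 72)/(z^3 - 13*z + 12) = (z - 6)/(z - 1)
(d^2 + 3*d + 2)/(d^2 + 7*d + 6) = (d + 2)/(d + 6)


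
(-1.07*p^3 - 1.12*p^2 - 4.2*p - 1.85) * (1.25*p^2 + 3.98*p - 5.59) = -1.3375*p^5 - 5.6586*p^4 - 3.7263*p^3 - 12.7677*p^2 + 16.115*p + 10.3415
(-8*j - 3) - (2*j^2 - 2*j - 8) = -2*j^2 - 6*j + 5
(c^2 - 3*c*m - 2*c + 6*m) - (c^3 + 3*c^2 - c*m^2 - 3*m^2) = -c^3 - 2*c^2 + c*m^2 - 3*c*m - 2*c + 3*m^2 + 6*m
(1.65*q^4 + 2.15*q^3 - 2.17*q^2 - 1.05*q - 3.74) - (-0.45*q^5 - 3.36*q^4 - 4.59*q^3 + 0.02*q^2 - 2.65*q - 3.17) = 0.45*q^5 + 5.01*q^4 + 6.74*q^3 - 2.19*q^2 + 1.6*q - 0.57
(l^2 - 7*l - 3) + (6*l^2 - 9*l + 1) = 7*l^2 - 16*l - 2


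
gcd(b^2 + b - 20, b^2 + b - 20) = b^2 + b - 20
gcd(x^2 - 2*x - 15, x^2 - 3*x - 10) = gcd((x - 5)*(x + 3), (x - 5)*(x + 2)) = x - 5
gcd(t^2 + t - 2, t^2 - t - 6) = t + 2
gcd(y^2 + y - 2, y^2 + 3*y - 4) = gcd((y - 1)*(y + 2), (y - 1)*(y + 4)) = y - 1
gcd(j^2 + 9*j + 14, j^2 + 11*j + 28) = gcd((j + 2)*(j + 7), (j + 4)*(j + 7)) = j + 7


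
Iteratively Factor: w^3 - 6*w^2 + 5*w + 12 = (w + 1)*(w^2 - 7*w + 12) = (w - 4)*(w + 1)*(w - 3)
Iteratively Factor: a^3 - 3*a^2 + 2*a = (a - 2)*(a^2 - a) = a*(a - 2)*(a - 1)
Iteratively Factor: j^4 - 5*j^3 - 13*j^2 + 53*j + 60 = (j + 3)*(j^3 - 8*j^2 + 11*j + 20) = (j + 1)*(j + 3)*(j^2 - 9*j + 20) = (j - 4)*(j + 1)*(j + 3)*(j - 5)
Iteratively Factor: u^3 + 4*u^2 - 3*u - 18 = (u - 2)*(u^2 + 6*u + 9) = (u - 2)*(u + 3)*(u + 3)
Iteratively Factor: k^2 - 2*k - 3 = (k - 3)*(k + 1)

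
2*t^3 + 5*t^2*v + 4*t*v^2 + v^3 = (t + v)^2*(2*t + v)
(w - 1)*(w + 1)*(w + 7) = w^3 + 7*w^2 - w - 7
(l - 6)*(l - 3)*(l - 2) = l^3 - 11*l^2 + 36*l - 36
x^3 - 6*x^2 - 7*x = x*(x - 7)*(x + 1)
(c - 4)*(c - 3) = c^2 - 7*c + 12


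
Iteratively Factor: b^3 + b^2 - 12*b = (b)*(b^2 + b - 12) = b*(b - 3)*(b + 4)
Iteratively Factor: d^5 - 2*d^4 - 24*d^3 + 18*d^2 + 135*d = (d)*(d^4 - 2*d^3 - 24*d^2 + 18*d + 135) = d*(d + 3)*(d^3 - 5*d^2 - 9*d + 45) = d*(d - 5)*(d + 3)*(d^2 - 9) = d*(d - 5)*(d + 3)^2*(d - 3)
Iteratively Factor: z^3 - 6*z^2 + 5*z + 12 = (z + 1)*(z^2 - 7*z + 12) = (z - 4)*(z + 1)*(z - 3)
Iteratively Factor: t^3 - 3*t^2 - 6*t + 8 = (t - 4)*(t^2 + t - 2) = (t - 4)*(t - 1)*(t + 2)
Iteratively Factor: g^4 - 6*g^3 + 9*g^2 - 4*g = (g - 4)*(g^3 - 2*g^2 + g) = (g - 4)*(g - 1)*(g^2 - g) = (g - 4)*(g - 1)^2*(g)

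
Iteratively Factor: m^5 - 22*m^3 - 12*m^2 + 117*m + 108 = (m - 4)*(m^4 + 4*m^3 - 6*m^2 - 36*m - 27) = (m - 4)*(m + 3)*(m^3 + m^2 - 9*m - 9) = (m - 4)*(m + 3)^2*(m^2 - 2*m - 3) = (m - 4)*(m - 3)*(m + 3)^2*(m + 1)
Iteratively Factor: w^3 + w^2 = (w)*(w^2 + w) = w*(w + 1)*(w)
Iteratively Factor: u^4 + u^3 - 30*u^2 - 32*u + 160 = (u - 2)*(u^3 + 3*u^2 - 24*u - 80) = (u - 2)*(u + 4)*(u^2 - u - 20) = (u - 2)*(u + 4)^2*(u - 5)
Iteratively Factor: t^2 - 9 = (t - 3)*(t + 3)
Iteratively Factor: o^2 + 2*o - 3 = (o - 1)*(o + 3)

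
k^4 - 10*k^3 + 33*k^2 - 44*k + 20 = (k - 5)*(k - 2)^2*(k - 1)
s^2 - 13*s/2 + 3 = (s - 6)*(s - 1/2)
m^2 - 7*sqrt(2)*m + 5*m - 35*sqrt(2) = (m + 5)*(m - 7*sqrt(2))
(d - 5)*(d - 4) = d^2 - 9*d + 20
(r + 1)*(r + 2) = r^2 + 3*r + 2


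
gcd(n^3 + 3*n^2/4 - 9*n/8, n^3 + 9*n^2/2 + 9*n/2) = n^2 + 3*n/2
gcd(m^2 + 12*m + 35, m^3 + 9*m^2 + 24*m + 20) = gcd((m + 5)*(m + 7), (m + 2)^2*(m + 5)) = m + 5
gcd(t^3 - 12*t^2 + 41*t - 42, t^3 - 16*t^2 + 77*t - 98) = t^2 - 9*t + 14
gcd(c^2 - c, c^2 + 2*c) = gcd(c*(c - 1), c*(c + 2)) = c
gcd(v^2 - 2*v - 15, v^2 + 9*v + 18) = v + 3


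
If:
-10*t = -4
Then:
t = 2/5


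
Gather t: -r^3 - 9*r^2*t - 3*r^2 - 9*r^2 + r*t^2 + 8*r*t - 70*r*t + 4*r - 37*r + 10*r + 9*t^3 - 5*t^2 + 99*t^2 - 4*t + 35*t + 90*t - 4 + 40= -r^3 - 12*r^2 - 23*r + 9*t^3 + t^2*(r + 94) + t*(-9*r^2 - 62*r + 121) + 36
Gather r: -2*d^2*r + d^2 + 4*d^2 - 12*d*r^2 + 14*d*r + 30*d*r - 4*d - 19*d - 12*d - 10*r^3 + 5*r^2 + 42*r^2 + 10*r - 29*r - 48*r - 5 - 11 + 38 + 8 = 5*d^2 - 35*d - 10*r^3 + r^2*(47 - 12*d) + r*(-2*d^2 + 44*d - 67) + 30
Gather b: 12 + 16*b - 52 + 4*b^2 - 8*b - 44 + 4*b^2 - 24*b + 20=8*b^2 - 16*b - 64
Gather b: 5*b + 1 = 5*b + 1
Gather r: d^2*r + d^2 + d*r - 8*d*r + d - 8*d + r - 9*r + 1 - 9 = d^2 - 7*d + r*(d^2 - 7*d - 8) - 8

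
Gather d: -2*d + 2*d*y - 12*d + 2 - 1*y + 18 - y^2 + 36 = d*(2*y - 14) - y^2 - y + 56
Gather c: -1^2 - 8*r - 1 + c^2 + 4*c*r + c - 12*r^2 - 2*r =c^2 + c*(4*r + 1) - 12*r^2 - 10*r - 2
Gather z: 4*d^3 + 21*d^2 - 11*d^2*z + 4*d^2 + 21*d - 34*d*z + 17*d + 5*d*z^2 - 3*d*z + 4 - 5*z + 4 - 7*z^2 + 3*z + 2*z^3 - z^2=4*d^3 + 25*d^2 + 38*d + 2*z^3 + z^2*(5*d - 8) + z*(-11*d^2 - 37*d - 2) + 8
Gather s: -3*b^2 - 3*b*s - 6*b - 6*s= -3*b^2 - 6*b + s*(-3*b - 6)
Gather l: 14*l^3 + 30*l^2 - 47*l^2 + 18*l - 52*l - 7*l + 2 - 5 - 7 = 14*l^3 - 17*l^2 - 41*l - 10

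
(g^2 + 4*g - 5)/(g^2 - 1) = (g + 5)/(g + 1)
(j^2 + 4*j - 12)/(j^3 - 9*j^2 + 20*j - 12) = (j + 6)/(j^2 - 7*j + 6)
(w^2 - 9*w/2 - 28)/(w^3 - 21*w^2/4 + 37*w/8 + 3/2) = 4*(2*w^2 - 9*w - 56)/(8*w^3 - 42*w^2 + 37*w + 12)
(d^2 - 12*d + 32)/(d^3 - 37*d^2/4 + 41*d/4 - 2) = 4*(d - 4)/(4*d^2 - 5*d + 1)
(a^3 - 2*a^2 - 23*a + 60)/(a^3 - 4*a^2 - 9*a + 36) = (a + 5)/(a + 3)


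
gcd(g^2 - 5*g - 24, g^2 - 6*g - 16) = g - 8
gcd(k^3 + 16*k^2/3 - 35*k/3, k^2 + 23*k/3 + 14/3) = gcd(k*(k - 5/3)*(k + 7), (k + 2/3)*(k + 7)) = k + 7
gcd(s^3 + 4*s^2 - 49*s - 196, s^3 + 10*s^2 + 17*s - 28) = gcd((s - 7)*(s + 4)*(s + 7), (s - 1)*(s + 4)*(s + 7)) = s^2 + 11*s + 28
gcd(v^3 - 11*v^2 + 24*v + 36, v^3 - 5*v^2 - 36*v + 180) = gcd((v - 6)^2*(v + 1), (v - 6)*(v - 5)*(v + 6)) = v - 6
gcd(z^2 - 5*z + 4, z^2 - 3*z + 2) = z - 1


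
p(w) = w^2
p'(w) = 2*w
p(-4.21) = 17.72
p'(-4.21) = -8.42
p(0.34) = 0.12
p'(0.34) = 0.68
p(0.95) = 0.90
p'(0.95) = 1.90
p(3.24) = 10.50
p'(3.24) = 6.48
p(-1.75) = 3.06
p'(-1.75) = -3.50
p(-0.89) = 0.79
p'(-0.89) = -1.78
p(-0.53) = 0.28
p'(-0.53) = -1.06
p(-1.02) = 1.04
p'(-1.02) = -2.04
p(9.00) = 81.00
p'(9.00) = 18.00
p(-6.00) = 36.00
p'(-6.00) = -12.00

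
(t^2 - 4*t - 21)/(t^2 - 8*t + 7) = (t + 3)/(t - 1)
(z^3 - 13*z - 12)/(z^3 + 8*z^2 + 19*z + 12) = (z - 4)/(z + 4)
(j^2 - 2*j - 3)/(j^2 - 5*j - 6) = (j - 3)/(j - 6)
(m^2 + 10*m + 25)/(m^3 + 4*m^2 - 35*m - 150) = 1/(m - 6)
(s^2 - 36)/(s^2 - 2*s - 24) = (s + 6)/(s + 4)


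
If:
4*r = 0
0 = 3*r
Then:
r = 0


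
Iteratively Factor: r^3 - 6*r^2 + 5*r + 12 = (r + 1)*(r^2 - 7*r + 12) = (r - 4)*(r + 1)*(r - 3)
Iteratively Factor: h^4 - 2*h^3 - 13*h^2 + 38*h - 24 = (h - 1)*(h^3 - h^2 - 14*h + 24) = (h - 3)*(h - 1)*(h^2 + 2*h - 8) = (h - 3)*(h - 2)*(h - 1)*(h + 4)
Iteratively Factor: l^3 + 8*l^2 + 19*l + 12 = (l + 3)*(l^2 + 5*l + 4) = (l + 1)*(l + 3)*(l + 4)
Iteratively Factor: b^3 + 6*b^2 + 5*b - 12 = (b + 4)*(b^2 + 2*b - 3) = (b - 1)*(b + 4)*(b + 3)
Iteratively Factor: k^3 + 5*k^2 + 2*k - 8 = (k + 4)*(k^2 + k - 2) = (k - 1)*(k + 4)*(k + 2)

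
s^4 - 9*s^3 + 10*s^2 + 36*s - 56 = (s - 7)*(s - 2)^2*(s + 2)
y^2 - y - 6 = (y - 3)*(y + 2)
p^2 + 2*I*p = p*(p + 2*I)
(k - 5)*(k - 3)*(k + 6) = k^3 - 2*k^2 - 33*k + 90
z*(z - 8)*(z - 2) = z^3 - 10*z^2 + 16*z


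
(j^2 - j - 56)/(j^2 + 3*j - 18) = (j^2 - j - 56)/(j^2 + 3*j - 18)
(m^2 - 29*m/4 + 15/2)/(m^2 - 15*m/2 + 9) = (4*m - 5)/(2*(2*m - 3))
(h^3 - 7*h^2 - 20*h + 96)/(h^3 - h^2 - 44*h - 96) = (h - 3)/(h + 3)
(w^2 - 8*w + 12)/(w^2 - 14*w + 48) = (w - 2)/(w - 8)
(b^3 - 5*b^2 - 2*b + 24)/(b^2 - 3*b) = b - 2 - 8/b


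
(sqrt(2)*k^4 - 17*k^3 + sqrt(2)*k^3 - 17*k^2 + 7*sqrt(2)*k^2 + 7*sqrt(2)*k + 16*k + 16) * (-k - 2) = -sqrt(2)*k^5 - 3*sqrt(2)*k^4 + 17*k^4 - 9*sqrt(2)*k^3 + 51*k^3 - 21*sqrt(2)*k^2 + 18*k^2 - 48*k - 14*sqrt(2)*k - 32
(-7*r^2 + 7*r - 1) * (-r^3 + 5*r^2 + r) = 7*r^5 - 42*r^4 + 29*r^3 + 2*r^2 - r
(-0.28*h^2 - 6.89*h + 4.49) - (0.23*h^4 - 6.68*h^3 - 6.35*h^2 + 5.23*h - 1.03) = -0.23*h^4 + 6.68*h^3 + 6.07*h^2 - 12.12*h + 5.52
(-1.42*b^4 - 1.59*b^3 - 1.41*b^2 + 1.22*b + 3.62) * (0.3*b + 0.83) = -0.426*b^5 - 1.6556*b^4 - 1.7427*b^3 - 0.8043*b^2 + 2.0986*b + 3.0046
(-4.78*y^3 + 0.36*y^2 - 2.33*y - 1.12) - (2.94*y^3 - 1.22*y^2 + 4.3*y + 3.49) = -7.72*y^3 + 1.58*y^2 - 6.63*y - 4.61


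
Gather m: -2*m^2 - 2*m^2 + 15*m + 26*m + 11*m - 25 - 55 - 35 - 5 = -4*m^2 + 52*m - 120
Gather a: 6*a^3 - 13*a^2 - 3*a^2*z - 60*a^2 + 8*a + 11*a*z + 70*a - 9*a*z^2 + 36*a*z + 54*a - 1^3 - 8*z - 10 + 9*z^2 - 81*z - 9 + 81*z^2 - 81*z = 6*a^3 + a^2*(-3*z - 73) + a*(-9*z^2 + 47*z + 132) + 90*z^2 - 170*z - 20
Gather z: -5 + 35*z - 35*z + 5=0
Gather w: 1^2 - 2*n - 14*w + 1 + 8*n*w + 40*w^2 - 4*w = -2*n + 40*w^2 + w*(8*n - 18) + 2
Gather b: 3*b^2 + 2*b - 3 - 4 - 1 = 3*b^2 + 2*b - 8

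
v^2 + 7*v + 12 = (v + 3)*(v + 4)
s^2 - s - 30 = (s - 6)*(s + 5)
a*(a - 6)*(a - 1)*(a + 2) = a^4 - 5*a^3 - 8*a^2 + 12*a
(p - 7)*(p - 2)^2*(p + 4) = p^4 - 7*p^3 - 12*p^2 + 100*p - 112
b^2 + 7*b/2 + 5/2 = (b + 1)*(b + 5/2)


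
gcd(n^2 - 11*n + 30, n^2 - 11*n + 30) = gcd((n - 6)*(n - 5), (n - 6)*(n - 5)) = n^2 - 11*n + 30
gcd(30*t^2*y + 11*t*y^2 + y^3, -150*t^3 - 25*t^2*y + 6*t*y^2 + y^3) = 30*t^2 + 11*t*y + y^2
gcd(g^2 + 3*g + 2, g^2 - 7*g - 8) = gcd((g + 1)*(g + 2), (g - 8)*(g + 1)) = g + 1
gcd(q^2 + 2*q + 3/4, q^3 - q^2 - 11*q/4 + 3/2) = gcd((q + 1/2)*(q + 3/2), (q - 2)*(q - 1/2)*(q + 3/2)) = q + 3/2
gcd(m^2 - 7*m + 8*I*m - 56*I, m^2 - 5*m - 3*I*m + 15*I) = 1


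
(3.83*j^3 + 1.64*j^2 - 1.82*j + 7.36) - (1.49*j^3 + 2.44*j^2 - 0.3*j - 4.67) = 2.34*j^3 - 0.8*j^2 - 1.52*j + 12.03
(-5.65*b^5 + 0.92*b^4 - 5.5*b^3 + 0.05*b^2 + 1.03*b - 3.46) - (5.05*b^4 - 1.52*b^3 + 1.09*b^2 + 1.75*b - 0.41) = -5.65*b^5 - 4.13*b^4 - 3.98*b^3 - 1.04*b^2 - 0.72*b - 3.05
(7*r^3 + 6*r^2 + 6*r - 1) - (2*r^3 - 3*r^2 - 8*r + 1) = 5*r^3 + 9*r^2 + 14*r - 2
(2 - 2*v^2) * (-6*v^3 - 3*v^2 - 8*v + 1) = 12*v^5 + 6*v^4 + 4*v^3 - 8*v^2 - 16*v + 2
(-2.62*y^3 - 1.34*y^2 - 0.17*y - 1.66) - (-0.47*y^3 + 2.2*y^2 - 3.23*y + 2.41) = -2.15*y^3 - 3.54*y^2 + 3.06*y - 4.07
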